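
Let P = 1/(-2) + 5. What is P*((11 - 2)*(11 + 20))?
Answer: 2511/2 ≈ 1255.5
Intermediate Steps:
P = 9/2 (P = 1*(-½) + 5 = -½ + 5 = 9/2 ≈ 4.5000)
P*((11 - 2)*(11 + 20)) = 9*((11 - 2)*(11 + 20))/2 = 9*(9*31)/2 = (9/2)*279 = 2511/2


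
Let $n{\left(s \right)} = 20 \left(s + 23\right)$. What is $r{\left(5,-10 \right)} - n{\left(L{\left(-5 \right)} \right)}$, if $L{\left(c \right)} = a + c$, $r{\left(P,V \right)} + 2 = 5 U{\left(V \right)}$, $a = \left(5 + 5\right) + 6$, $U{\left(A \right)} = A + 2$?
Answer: $-722$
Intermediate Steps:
$U{\left(A \right)} = 2 + A$
$a = 16$ ($a = 10 + 6 = 16$)
$r{\left(P,V \right)} = 8 + 5 V$ ($r{\left(P,V \right)} = -2 + 5 \left(2 + V\right) = -2 + \left(10 + 5 V\right) = 8 + 5 V$)
$L{\left(c \right)} = 16 + c$
$n{\left(s \right)} = 460 + 20 s$ ($n{\left(s \right)} = 20 \left(23 + s\right) = 460 + 20 s$)
$r{\left(5,-10 \right)} - n{\left(L{\left(-5 \right)} \right)} = \left(8 + 5 \left(-10\right)\right) - \left(460 + 20 \left(16 - 5\right)\right) = \left(8 - 50\right) - \left(460 + 20 \cdot 11\right) = -42 - \left(460 + 220\right) = -42 - 680 = -722$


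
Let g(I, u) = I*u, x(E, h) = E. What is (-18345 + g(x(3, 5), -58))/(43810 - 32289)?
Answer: -18519/11521 ≈ -1.6074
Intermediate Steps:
(-18345 + g(x(3, 5), -58))/(43810 - 32289) = (-18345 + 3*(-58))/(43810 - 32289) = (-18345 - 174)/11521 = -18519*1/11521 = -18519/11521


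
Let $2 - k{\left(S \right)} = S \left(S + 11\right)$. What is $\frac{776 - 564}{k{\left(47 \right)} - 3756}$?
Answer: $- \frac{53}{1620} \approx -0.032716$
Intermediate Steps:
$k{\left(S \right)} = 2 - S \left(11 + S\right)$ ($k{\left(S \right)} = 2 - S \left(S + 11\right) = 2 - S \left(11 + S\right)$)
$\frac{776 - 564}{k{\left(47 \right)} - 3756} = \frac{776 - 564}{\left(2 - 47^{2} - 517\right) - 3756} = \frac{212}{\left(2 - 2209 - 517\right) - 3756} = \frac{212}{-2724 - 3756} = \frac{212}{-6480} = 212 \left(- \frac{1}{6480}\right) = - \frac{53}{1620}$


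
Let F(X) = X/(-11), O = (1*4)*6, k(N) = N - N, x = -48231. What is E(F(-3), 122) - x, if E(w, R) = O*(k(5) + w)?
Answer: 530613/11 ≈ 48238.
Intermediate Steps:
k(N) = 0
O = 24 (O = 4*6 = 24)
F(X) = -X/11 (F(X) = X*(-1/11) = -X/11)
E(w, R) = 24*w (E(w, R) = 24*(0 + w) = 24*w)
E(F(-3), 122) - x = 24*(-1/11*(-3)) - 1*(-48231) = 24*(3/11) + 48231 = 72/11 + 48231 = 530613/11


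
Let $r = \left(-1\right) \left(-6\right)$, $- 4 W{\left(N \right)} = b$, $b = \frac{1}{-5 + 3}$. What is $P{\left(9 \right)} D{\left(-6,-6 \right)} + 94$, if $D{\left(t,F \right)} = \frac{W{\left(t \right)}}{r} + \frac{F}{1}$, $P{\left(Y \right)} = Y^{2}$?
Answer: $- \frac{6245}{16} \approx -390.31$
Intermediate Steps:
$b = - \frac{1}{2}$ ($b = \frac{1}{-2} = - \frac{1}{2} \approx -0.5$)
$W{\left(N \right)} = \frac{1}{8}$ ($W{\left(N \right)} = \left(- \frac{1}{4}\right) \left(- \frac{1}{2}\right) = \frac{1}{8}$)
$r = 6$
$D{\left(t,F \right)} = \frac{1}{48} + F$ ($D{\left(t,F \right)} = \frac{1}{8 \cdot 6} + \frac{F}{1} = \frac{1}{8} \cdot \frac{1}{6} + F 1 = \frac{1}{48} + F$)
$P{\left(9 \right)} D{\left(-6,-6 \right)} + 94 = 9^{2} \left(\frac{1}{48} - 6\right) + 94 = 81 \left(- \frac{287}{48}\right) + 94 = - \frac{7749}{16} + 94 = - \frac{6245}{16}$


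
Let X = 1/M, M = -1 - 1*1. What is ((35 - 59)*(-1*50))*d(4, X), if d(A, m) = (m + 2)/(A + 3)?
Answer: 1800/7 ≈ 257.14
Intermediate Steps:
M = -2 (M = -1 - 1 = -2)
X = -½ (X = 1/(-2) = -½ ≈ -0.50000)
d(A, m) = (2 + m)/(3 + A)
((35 - 59)*(-1*50))*d(4, X) = ((35 - 59)*(-1*50))*((2 - ½)/(3 + 4)) = (-24*(-50))*((3/2)/7) = 1200*((⅐)*(3/2)) = 1200*(3/14) = 1800/7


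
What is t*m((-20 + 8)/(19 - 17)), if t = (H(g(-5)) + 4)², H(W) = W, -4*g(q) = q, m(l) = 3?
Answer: 1323/16 ≈ 82.688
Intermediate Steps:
g(q) = -q/4
t = 441/16 (t = (-¼*(-5) + 4)² = (5/4 + 4)² = (21/4)² = 441/16 ≈ 27.563)
t*m((-20 + 8)/(19 - 17)) = (441/16)*3 = 1323/16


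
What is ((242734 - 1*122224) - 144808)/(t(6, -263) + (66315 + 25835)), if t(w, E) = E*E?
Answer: -24298/161319 ≈ -0.15062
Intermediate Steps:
t(w, E) = E²
((242734 - 1*122224) - 144808)/(t(6, -263) + (66315 + 25835)) = ((242734 - 1*122224) - 144808)/((-263)² + (66315 + 25835)) = ((242734 - 122224) - 144808)/(69169 + 92150) = (120510 - 144808)/161319 = -24298*1/161319 = -24298/161319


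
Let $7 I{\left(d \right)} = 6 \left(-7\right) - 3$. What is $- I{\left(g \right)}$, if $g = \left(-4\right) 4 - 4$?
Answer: $\frac{45}{7} \approx 6.4286$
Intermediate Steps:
$g = -20$ ($g = -16 - 4 = -20$)
$I{\left(d \right)} = - \frac{45}{7}$ ($I{\left(d \right)} = \frac{6 \left(-7\right) - 3}{7} = \frac{-42 - 3}{7} = \frac{1}{7} \left(-45\right) = - \frac{45}{7}$)
$- I{\left(g \right)} = \left(-1\right) \left(- \frac{45}{7}\right) = \frac{45}{7}$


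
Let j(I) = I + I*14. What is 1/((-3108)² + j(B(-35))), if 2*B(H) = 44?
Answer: 1/9659994 ≈ 1.0352e-7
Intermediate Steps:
B(H) = 22 (B(H) = (½)*44 = 22)
j(I) = 15*I (j(I) = I + 14*I = 15*I)
1/((-3108)² + j(B(-35))) = 1/((-3108)² + 15*22) = 1/(9659664 + 330) = 1/9659994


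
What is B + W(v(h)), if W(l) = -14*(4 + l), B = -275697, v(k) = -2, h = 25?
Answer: -275725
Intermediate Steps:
W(l) = -56 - 14*l (W(l) = -(56 + 14*l) = -56 - 14*l)
B + W(v(h)) = -275697 + (-56 - 14*(-2)) = -275697 + (-56 + 28) = -275697 - 28 = -275725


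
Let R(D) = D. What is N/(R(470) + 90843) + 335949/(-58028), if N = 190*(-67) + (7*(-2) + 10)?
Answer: -31415439589/5298710764 ≈ -5.9289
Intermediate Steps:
N = -12734 (N = -12730 + (-14 + 10) = -12730 - 4 = -12734)
N/(R(470) + 90843) + 335949/(-58028) = -12734/(470 + 90843) + 335949/(-58028) = -12734/91313 + 335949*(-1/58028) = -12734*1/91313 - 335949/58028 = -12734/91313 - 335949/58028 = -31415439589/5298710764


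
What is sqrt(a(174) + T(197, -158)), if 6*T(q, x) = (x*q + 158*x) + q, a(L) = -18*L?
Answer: I*sqrt(49790)/2 ≈ 111.57*I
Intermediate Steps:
T(q, x) = q/6 + 79*x/3 + q*x/6 (T(q, x) = ((x*q + 158*x) + q)/6 = ((q*x + 158*x) + q)/6 = ((158*x + q*x) + q)/6 = (q + 158*x + q*x)/6 = q/6 + 79*x/3 + q*x/6)
sqrt(a(174) + T(197, -158)) = sqrt(-18*174 + ((1/6)*197 + (79/3)*(-158) + (1/6)*197*(-158))) = sqrt(-3132 + (197/6 - 12482/3 - 15563/3)) = sqrt(-3132 - 18631/2) = sqrt(-24895/2) = I*sqrt(49790)/2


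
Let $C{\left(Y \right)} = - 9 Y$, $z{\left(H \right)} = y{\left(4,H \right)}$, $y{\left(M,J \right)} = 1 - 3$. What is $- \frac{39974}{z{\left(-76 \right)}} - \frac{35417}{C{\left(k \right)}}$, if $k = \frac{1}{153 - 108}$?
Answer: $197072$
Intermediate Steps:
$y{\left(M,J \right)} = -2$ ($y{\left(M,J \right)} = 1 - 3 = -2$)
$z{\left(H \right)} = -2$
$k = \frac{1}{45} \approx 0.022222$
$- \frac{39974}{z{\left(-76 \right)}} - \frac{35417}{C{\left(k \right)}} = - \frac{39974}{-2} - \frac{35417}{\left(-9\right) \frac{1}{45}} = \left(-39974\right) \left(- \frac{1}{2}\right) - \frac{35417}{- \frac{1}{5}} = 19987 - -177085 = 19987 + 177085 = 197072$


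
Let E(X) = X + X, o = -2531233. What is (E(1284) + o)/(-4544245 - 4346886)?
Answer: 2528665/8891131 ≈ 0.28440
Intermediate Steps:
E(X) = 2*X
(E(1284) + o)/(-4544245 - 4346886) = (2*1284 - 2531233)/(-4544245 - 4346886) = (2568 - 2531233)/(-8891131) = -2528665*(-1/8891131) = 2528665/8891131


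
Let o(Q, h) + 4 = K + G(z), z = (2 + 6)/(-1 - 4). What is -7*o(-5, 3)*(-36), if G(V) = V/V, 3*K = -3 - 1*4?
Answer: -1344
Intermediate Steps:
z = -8/5 (z = 8/(-5) = 8*(-⅕) = -8/5 ≈ -1.6000)
K = -7/3 (K = (-3 - 1*4)/3 = (-3 - 4)/3 = (⅓)*(-7) = -7/3 ≈ -2.3333)
G(V) = 1
o(Q, h) = -16/3 (o(Q, h) = -4 + (-7/3 + 1) = -4 - 4/3 = -16/3)
-7*o(-5, 3)*(-36) = -7*(-16/3)*(-36) = (112/3)*(-36) = -1344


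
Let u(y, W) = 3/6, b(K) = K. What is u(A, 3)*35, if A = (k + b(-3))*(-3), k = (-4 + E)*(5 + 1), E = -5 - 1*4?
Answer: 35/2 ≈ 17.500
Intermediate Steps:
E = -9 (E = -5 - 4 = -9)
k = -78 (k = (-4 - 9)*(5 + 1) = -13*6 = -78)
A = 243 (A = (-78 - 3)*(-3) = -81*(-3) = 243)
u(y, W) = ½ (u(y, W) = 3*(⅙) = ½)
u(A, 3)*35 = (½)*35 = 35/2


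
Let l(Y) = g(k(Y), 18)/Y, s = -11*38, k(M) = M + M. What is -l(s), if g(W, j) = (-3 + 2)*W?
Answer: 2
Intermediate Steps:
k(M) = 2*M
g(W, j) = -W
s = -418
l(Y) = -2 (l(Y) = (-2*Y)/Y = -2)
-l(s) = -1*(-2) = 2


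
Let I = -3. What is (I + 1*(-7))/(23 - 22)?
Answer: -10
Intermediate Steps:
(I + 1*(-7))/(23 - 22) = (-3 + 1*(-7))/(23 - 22) = (-3 - 7)/1 = 1*(-10) = -10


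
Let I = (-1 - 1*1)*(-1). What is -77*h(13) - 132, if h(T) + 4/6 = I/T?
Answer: -3608/39 ≈ -92.513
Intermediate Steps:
I = 2 (I = (-1 - 1)*(-1) = -2*(-1) = 2)
h(T) = -2/3 + 2/T
-77*h(13) - 132 = -77*(-2/3 + 2/13) - 132 = -77*(-20/39) - 132 = 1540/39 - 132 = -3608/39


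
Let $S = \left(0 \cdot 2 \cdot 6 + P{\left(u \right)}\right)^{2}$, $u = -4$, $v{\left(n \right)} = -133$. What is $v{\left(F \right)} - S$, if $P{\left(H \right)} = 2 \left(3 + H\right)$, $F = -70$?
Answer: $-137$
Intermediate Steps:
$P{\left(H \right)} = 6 + 2 H$
$S = 4$ ($S = \left(0 \cdot 2 \cdot 6 + \left(6 + 2 \left(-4\right)\right)\right)^{2} = \left(0 \cdot 6 + \left(6 - 8\right)\right)^{2} = \left(0 - 2\right)^{2} = \left(-2\right)^{2} = 4$)
$v{\left(F \right)} - S = -133 - 4 = -137$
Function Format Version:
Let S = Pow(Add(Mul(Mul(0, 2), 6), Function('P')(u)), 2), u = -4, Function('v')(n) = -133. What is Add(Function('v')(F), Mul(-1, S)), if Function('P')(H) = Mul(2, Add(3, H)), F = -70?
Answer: -137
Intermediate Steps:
Function('P')(H) = Add(6, Mul(2, H))
S = 4 (S = Pow(Add(Mul(Mul(0, 2), 6), Add(6, Mul(2, -4))), 2) = Pow(Add(Mul(0, 6), Add(6, -8)), 2) = Pow(Add(0, -2), 2) = Pow(-2, 2) = 4)
Add(Function('v')(F), Mul(-1, S)) = Add(-133, Mul(-1, 4)) = Add(-133, -4) = -137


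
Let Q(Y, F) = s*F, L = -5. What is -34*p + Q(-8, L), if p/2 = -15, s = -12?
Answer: 1080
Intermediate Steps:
p = -30 (p = 2*(-15) = -30)
Q(Y, F) = -12*F
-34*p + Q(-8, L) = -34*(-30) - 12*(-5) = 1020 + 60 = 1080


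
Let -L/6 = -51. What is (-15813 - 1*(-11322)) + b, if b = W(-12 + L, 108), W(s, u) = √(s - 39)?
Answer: -4491 + √255 ≈ -4475.0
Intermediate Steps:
L = 306 (L = -6*(-51) = 306)
W(s, u) = √(-39 + s)
b = √255 (b = √(-39 + (-12 + 306)) = √(-39 + 294) = √255 ≈ 15.969)
(-15813 - 1*(-11322)) + b = (-15813 - 1*(-11322)) + √255 = (-15813 + 11322) + √255 = -4491 + √255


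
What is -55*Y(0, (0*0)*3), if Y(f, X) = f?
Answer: 0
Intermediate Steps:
-55*Y(0, (0*0)*3) = -55*0 = 0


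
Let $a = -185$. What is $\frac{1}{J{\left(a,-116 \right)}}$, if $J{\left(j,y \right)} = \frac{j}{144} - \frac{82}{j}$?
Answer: $- \frac{26640}{22417} \approx -1.1884$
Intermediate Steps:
$J{\left(j,y \right)} = - \frac{82}{j} + \frac{j}{144}$ ($J{\left(j,y \right)} = j \frac{1}{144} - \frac{82}{j} = \frac{j}{144} - \frac{82}{j} = - \frac{82}{j} + \frac{j}{144}$)
$\frac{1}{J{\left(a,-116 \right)}} = \frac{1}{- \frac{82}{-185} + \frac{1}{144} \left(-185\right)} = \frac{1}{\left(-82\right) \left(- \frac{1}{185}\right) - \frac{185}{144}} = \frac{1}{\frac{82}{185} - \frac{185}{144}} = \frac{1}{- \frac{22417}{26640}} = - \frac{26640}{22417}$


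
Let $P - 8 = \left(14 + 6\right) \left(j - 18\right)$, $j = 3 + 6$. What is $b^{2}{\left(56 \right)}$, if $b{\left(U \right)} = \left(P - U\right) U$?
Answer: $163021824$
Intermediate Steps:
$j = 9$
$P = -172$ ($P = 8 + \left(14 + 6\right) \left(9 - 18\right) = 8 + 20 \left(-9\right) = 8 - 180 = -172$)
$b{\left(U \right)} = U \left(-172 - U\right)$ ($b{\left(U \right)} = \left(-172 - U\right) U = U \left(-172 - U\right)$)
$b^{2}{\left(56 \right)} = \left(\left(-1\right) 56 \left(172 + 56\right)\right)^{2} = \left(\left(-1\right) 56 \cdot 228\right)^{2} = \left(-12768\right)^{2} = 163021824$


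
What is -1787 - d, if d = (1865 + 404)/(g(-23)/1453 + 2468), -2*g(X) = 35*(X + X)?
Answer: -6412924540/3586809 ≈ -1787.9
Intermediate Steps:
g(X) = -35*X (g(X) = -35*(X + X)/2 = -35*2*X/2 = -35*X)
d = 3296857/3586809 (d = (1865 + 404)/(-35*(-23)/1453 + 2468) = 2269/(805*(1/1453) + 2468) = 2269/(805/1453 + 2468) = 2269/(3586809/1453) = 2269*(1453/3586809) = 3296857/3586809 ≈ 0.91916)
-1787 - d = -1787 - 1*3296857/3586809 = -1787 - 3296857/3586809 = -6412924540/3586809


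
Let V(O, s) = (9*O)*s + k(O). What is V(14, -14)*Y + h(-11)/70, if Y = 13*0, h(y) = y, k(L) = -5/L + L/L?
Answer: -11/70 ≈ -0.15714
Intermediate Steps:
k(L) = 1 - 5/L (k(L) = -5/L + 1 = 1 - 5/L)
Y = 0
V(O, s) = (-5 + O)/O + 9*O*s (V(O, s) = (9*O)*s + (-5 + O)/O = 9*O*s + (-5 + O)/O = (-5 + O)/O + 9*O*s)
V(14, -14)*Y + h(-11)/70 = (1 - 5/14 + 9*14*(-14))*0 - 11/70 = (1 - 5*1/14 - 1764)*0 - 11*1/70 = (1 - 5/14 - 1764)*0 - 11/70 = -24687/14*0 - 11/70 = 0 - 11/70 = -11/70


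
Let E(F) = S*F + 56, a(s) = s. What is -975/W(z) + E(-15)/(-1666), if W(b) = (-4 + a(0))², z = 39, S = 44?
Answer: -807343/13328 ≈ -60.575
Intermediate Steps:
E(F) = 56 + 44*F (E(F) = 44*F + 56 = 56 + 44*F)
W(b) = 16 (W(b) = (-4 + 0)² = (-4)² = 16)
-975/W(z) + E(-15)/(-1666) = -975/16 + (56 + 44*(-15))/(-1666) = -975*1/16 + (56 - 660)*(-1/1666) = -975/16 - 604*(-1/1666) = -975/16 + 302/833 = -807343/13328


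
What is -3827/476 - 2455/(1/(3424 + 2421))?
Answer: -6830353927/476 ≈ -1.4349e+7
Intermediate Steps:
-3827/476 - 2455/(1/(3424 + 2421)) = -3827*1/476 - 2455/(1/5845) = -3827/476 - 2455/1/5845 = -3827/476 - 2455*5845 = -3827/476 - 14349475 = -6830353927/476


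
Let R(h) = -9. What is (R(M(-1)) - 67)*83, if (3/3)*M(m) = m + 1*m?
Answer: -6308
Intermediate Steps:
M(m) = 2*m (M(m) = m + 1*m = m + m = 2*m)
(R(M(-1)) - 67)*83 = (-9 - 67)*83 = -76*83 = -6308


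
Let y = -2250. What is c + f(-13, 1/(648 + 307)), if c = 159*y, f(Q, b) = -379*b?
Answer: -341651629/955 ≈ -3.5775e+5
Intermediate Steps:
c = -357750 (c = 159*(-2250) = -357750)
c + f(-13, 1/(648 + 307)) = -357750 - 379/(648 + 307) = -357750 - 379/955 = -341651629/955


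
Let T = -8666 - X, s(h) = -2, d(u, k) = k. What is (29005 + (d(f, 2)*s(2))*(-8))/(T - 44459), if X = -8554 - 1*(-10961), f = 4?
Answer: -29037/55532 ≈ -0.52289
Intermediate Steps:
X = 2407 (X = -8554 + 10961 = 2407)
T = -11073 (T = -8666 - 1*2407 = -8666 - 2407 = -11073)
(29005 + (d(f, 2)*s(2))*(-8))/(T - 44459) = (29005 + (2*(-2))*(-8))/(-11073 - 44459) = (29005 - 4*(-8))/(-55532) = (29005 + 32)*(-1/55532) = 29037*(-1/55532) = -29037/55532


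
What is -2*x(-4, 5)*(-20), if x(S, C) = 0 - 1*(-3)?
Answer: 120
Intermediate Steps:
x(S, C) = 3 (x(S, C) = 0 + 3 = 3)
-2*x(-4, 5)*(-20) = -2*3*(-20) = -6*(-20) = 120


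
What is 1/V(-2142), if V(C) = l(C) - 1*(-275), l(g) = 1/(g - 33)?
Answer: 2175/598124 ≈ 0.0036364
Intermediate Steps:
l(g) = 1/(-33 + g)
V(C) = 275 + 1/(-33 + C) (V(C) = 1/(-33 + C) - 1*(-275) = 1/(-33 + C) + 275 = 275 + 1/(-33 + C))
1/V(-2142) = 1/((-9074 + 275*(-2142))/(-33 - 2142)) = 1/((-9074 - 589050)/(-2175)) = 1/(-1/2175*(-598124)) = 1/(598124/2175) = 2175/598124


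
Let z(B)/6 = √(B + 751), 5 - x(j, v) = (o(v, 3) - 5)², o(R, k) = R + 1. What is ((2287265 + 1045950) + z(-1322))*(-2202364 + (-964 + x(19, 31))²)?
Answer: 2156523440700 + 3881880*I*√571 ≈ 2.1565e+12 + 9.276e+7*I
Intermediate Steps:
o(R, k) = 1 + R
x(j, v) = 5 - (-4 + v)² (x(j, v) = 5 - ((1 + v) - 5)² = 5 - (-4 + v)²)
z(B) = 6*√(751 + B) (z(B) = 6*√(B + 751) = 6*√(751 + B))
((2287265 + 1045950) + z(-1322))*(-2202364 + (-964 + x(19, 31))²) = ((2287265 + 1045950) + 6*√(751 - 1322))*(-2202364 + (-964 + (5 - (-4 + 31)²))²) = (3333215 + 6*√(-571))*(-2202364 + (-964 + (5 - 1*27²))²) = (3333215 + 6*(I*√571))*(-2202364 + (-964 + (5 - 1*729))²) = (3333215 + 6*I*√571)*(-2202364 + (-964 + (5 - 729))²) = (3333215 + 6*I*√571)*(-2202364 + (-964 - 724)²) = (3333215 + 6*I*√571)*(-2202364 + (-1688)²) = (3333215 + 6*I*√571)*(-2202364 + 2849344) = (3333215 + 6*I*√571)*646980 = 2156523440700 + 3881880*I*√571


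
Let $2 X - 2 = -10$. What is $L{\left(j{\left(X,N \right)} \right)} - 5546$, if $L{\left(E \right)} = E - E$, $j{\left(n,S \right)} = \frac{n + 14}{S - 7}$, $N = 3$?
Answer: $-5546$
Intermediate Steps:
$X = -4$ ($X = 1 + \frac{1}{2} \left(-10\right) = 1 - 5 = -4$)
$j{\left(n,S \right)} = \frac{14 + n}{-7 + S}$
$L{\left(E \right)} = 0$
$L{\left(j{\left(X,N \right)} \right)} - 5546 = 0 - 5546 = -5546$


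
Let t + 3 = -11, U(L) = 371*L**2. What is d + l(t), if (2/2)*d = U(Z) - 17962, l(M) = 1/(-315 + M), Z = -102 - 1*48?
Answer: 2740418001/329 ≈ 8.3295e+6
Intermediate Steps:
Z = -150 (Z = -102 - 48 = -150)
t = -14 (t = -3 - 11 = -14)
d = 8329538 (d = 371*(-150)**2 - 17962 = 371*22500 - 17962 = 8347500 - 17962 = 8329538)
d + l(t) = 8329538 + 1/(-315 - 14) = 8329538 + 1/(-329) = 8329538 - 1/329 = 2740418001/329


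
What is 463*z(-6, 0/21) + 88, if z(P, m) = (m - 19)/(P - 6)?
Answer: 9853/12 ≈ 821.08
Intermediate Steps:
z(P, m) = (-19 + m)/(-6 + P)
463*z(-6, 0/21) + 88 = 463*((-19 + 0/21)/(-6 - 6)) + 88 = 463*((-19 + 0*(1/21))/(-12)) + 88 = 463*(-(-19 + 0)/12) + 88 = 463*(-1/12*(-19)) + 88 = 463*(19/12) + 88 = 8797/12 + 88 = 9853/12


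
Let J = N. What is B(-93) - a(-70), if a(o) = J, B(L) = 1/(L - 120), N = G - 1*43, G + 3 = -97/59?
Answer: 598684/12567 ≈ 47.639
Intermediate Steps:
G = -274/59 (G = -3 - 97/59 = -274/59 ≈ -4.6441)
N = -2811/59 (N = -274/59 - 1*43 = -274/59 - 43 = -2811/59 ≈ -47.644)
J = -2811/59 ≈ -47.644
B(L) = 1/(-120 + L)
a(o) = -2811/59
B(-93) - a(-70) = 1/(-120 - 93) - 1*(-2811/59) = 1/(-213) + 2811/59 = -1/213 + 2811/59 = 598684/12567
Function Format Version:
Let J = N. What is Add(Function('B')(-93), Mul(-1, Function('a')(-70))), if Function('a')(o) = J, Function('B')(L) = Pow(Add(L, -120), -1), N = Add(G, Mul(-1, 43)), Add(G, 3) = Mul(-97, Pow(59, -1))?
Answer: Rational(598684, 12567) ≈ 47.639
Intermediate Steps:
G = Rational(-274, 59) (G = Add(-3, Mul(-97, Pow(59, -1))) = Add(-3, Mul(-97, Rational(1, 59))) = Add(-3, Rational(-97, 59)) = Rational(-274, 59) ≈ -4.6441)
N = Rational(-2811, 59) (N = Add(Rational(-274, 59), Mul(-1, 43)) = Add(Rational(-274, 59), -43) = Rational(-2811, 59) ≈ -47.644)
J = Rational(-2811, 59) ≈ -47.644
Function('B')(L) = Pow(Add(-120, L), -1)
Function('a')(o) = Rational(-2811, 59)
Add(Function('B')(-93), Mul(-1, Function('a')(-70))) = Add(Pow(Add(-120, -93), -1), Mul(-1, Rational(-2811, 59))) = Add(Pow(-213, -1), Rational(2811, 59)) = Add(Rational(-1, 213), Rational(2811, 59)) = Rational(598684, 12567)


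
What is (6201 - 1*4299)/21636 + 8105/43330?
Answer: 2148112/7812399 ≈ 0.27496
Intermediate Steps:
(6201 - 1*4299)/21636 + 8105/43330 = (6201 - 4299)*(1/21636) + 8105*(1/43330) = 1902*(1/21636) + 1621/8666 = 317/3606 + 1621/8666 = 2148112/7812399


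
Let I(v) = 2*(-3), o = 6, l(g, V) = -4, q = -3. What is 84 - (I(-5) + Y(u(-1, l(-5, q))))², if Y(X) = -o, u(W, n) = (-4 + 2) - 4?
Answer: -60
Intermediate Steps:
u(W, n) = -6 (u(W, n) = -2 - 4 = -6)
Y(X) = -6 (Y(X) = -1*6 = -6)
I(v) = -6
84 - (I(-5) + Y(u(-1, l(-5, q))))² = 84 - (-6 - 6)² = 84 - 1*(-12)² = 84 - 1*144 = 84 - 144 = -60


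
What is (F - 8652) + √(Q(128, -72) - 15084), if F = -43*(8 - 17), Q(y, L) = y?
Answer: -8265 + 2*I*√3739 ≈ -8265.0 + 122.29*I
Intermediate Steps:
F = 387 (F = -43*(-9) = 387)
(F - 8652) + √(Q(128, -72) - 15084) = (387 - 8652) + √(128 - 15084) = -8265 + √(-14956) = -8265 + 2*I*√3739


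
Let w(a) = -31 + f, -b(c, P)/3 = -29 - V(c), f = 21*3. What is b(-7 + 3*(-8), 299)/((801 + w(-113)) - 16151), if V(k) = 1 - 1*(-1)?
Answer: -31/5106 ≈ -0.0060713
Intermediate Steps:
V(k) = 2 (V(k) = 1 + 1 = 2)
f = 63
b(c, P) = 93 (b(c, P) = -3*(-29 - 1*2) = -3*(-29 - 2) = -3*(-31) = 93)
w(a) = 32 (w(a) = -31 + 63 = 32)
b(-7 + 3*(-8), 299)/((801 + w(-113)) - 16151) = 93/((801 + 32) - 16151) = 93/(833 - 16151) = 93/(-15318) = 93*(-1/15318) = -31/5106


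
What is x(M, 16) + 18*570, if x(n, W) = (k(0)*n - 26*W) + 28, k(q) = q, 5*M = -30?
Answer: 9872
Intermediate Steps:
M = -6 (M = (1/5)*(-30) = -6)
x(n, W) = 28 - 26*W (x(n, W) = (0*n - 26*W) + 28 = (0 - 26*W) + 28 = -26*W + 28 = 28 - 26*W)
x(M, 16) + 18*570 = (28 - 26*16) + 18*570 = (28 - 416) + 10260 = -388 + 10260 = 9872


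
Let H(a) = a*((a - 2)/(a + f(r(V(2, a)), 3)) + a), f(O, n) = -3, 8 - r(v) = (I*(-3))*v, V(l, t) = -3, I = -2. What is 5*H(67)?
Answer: 1458255/64 ≈ 22785.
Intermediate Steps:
r(v) = 8 - 6*v (r(v) = 8 - (-2*(-3))*v = 8 - 6*v)
H(a) = a*(a + (-2 + a)/(-3 + a)) (H(a) = a*((a - 2)/(a - 3) + a) = a*((-2 + a)/(-3 + a) + a) = a*(a + (-2 + a)/(-3 + a)))
5*H(67) = 5*(67*(-2 + 67**2 - 2*67)/(-3 + 67)) = 5*(67*(-2 + 4489 - 134)/64) = 5*(67*(1/64)*4353) = 5*(291651/64) = 1458255/64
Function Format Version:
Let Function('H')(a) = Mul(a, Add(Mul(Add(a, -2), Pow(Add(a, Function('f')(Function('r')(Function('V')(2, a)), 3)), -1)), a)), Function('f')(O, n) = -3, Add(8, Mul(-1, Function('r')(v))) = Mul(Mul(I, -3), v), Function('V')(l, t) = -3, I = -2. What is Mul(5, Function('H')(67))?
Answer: Rational(1458255, 64) ≈ 22785.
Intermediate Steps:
Function('r')(v) = Add(8, Mul(-6, v)) (Function('r')(v) = Add(8, Mul(-1, Mul(Mul(-2, -3), v))) = Add(8, Mul(-1, Mul(6, v))) = Add(8, Mul(-6, v)))
Function('H')(a) = Mul(a, Add(a, Mul(Pow(Add(-3, a), -1), Add(-2, a)))) (Function('H')(a) = Mul(a, Add(Mul(Add(a, -2), Pow(Add(a, -3), -1)), a)) = Mul(a, Add(Mul(Add(-2, a), Pow(Add(-3, a), -1)), a)) = Mul(a, Add(Mul(Pow(Add(-3, a), -1), Add(-2, a)), a)) = Mul(a, Add(a, Mul(Pow(Add(-3, a), -1), Add(-2, a)))))
Mul(5, Function('H')(67)) = Mul(5, Mul(67, Pow(Add(-3, 67), -1), Add(-2, Pow(67, 2), Mul(-2, 67)))) = Mul(5, Mul(67, Pow(64, -1), Add(-2, 4489, -134))) = Mul(5, Mul(67, Rational(1, 64), 4353)) = Mul(5, Rational(291651, 64)) = Rational(1458255, 64)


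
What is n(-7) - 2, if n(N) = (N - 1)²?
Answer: 62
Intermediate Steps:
n(N) = (-1 + N)²
n(-7) - 2 = (-1 - 7)² - 2 = (-8)² - 2 = 64 - 2 = 62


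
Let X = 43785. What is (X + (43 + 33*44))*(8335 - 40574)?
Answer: -1459781920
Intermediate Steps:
(X + (43 + 33*44))*(8335 - 40574) = (43785 + (43 + 33*44))*(8335 - 40574) = (43785 + (43 + 1452))*(-32239) = (43785 + 1495)*(-32239) = 45280*(-32239) = -1459781920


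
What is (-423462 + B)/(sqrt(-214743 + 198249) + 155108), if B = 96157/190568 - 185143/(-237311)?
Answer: -742600400099836036525/272004787405835660596 + 19150537692442325*I*sqrt(16494)/1088019149623342642384 ≈ -2.7301 + 0.0022605*I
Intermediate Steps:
B = 58101445051/45223882648 (B = 96157*(1/190568) - 185143*(-1/237311) = 96157/190568 + 185143/237311 = 58101445051/45223882648 ≈ 1.2848)
(-423462 + B)/(sqrt(-214743 + 198249) + 155108) = (-423462 + 58101445051/45223882648)/(sqrt(-214743 + 198249) + 155108) = -19150537692442325/(45223882648*(sqrt(-16494) + 155108)) = -19150537692442325/(45223882648*(I*sqrt(16494) + 155108)) = -19150537692442325/(45223882648*(155108 + I*sqrt(16494)))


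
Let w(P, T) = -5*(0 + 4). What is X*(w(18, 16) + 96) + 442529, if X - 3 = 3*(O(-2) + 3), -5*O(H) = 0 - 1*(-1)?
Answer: 2216977/5 ≈ 4.4340e+5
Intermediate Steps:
O(H) = -⅕ (O(H) = -(0 - 1*(-1))/5 = -(0 + 1)/5 = -⅕*1 = -⅕)
w(P, T) = -20 (w(P, T) = -5*4 = -20)
X = 57/5 (X = 3 + 3*(-⅕ + 3) = 3 + 3*(14/5) = 3 + 42/5 = 57/5 ≈ 11.400)
X*(w(18, 16) + 96) + 442529 = 57*(-20 + 96)/5 + 442529 = (57/5)*76 + 442529 = 4332/5 + 442529 = 2216977/5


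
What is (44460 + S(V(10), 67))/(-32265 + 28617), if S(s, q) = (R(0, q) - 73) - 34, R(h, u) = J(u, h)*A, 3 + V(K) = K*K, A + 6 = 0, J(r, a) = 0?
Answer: -44353/3648 ≈ -12.158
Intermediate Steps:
A = -6 (A = -6 + 0 = -6)
V(K) = -3 + K² (V(K) = -3 + K*K = -3 + K²)
R(h, u) = 0 (R(h, u) = 0*(-6) = 0)
S(s, q) = -107 (S(s, q) = (0 - 73) - 34 = -73 - 34 = -107)
(44460 + S(V(10), 67))/(-32265 + 28617) = (44460 - 107)/(-32265 + 28617) = 44353/(-3648) = 44353*(-1/3648) = -44353/3648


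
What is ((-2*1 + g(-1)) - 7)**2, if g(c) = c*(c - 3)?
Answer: 25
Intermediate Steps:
g(c) = c*(-3 + c)
((-2*1 + g(-1)) - 7)**2 = ((-2*1 - (-3 - 1)) - 7)**2 = ((-2 - 1*(-4)) - 7)**2 = ((-2 + 4) - 7)**2 = (2 - 7)**2 = (-5)**2 = 25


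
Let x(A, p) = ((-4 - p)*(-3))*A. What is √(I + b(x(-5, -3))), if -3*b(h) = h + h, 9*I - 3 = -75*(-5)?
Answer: 2*√13 ≈ 7.2111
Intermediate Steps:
x(A, p) = A*(12 + 3*p) (x(A, p) = (12 + 3*p)*A = A*(12 + 3*p))
I = 42 (I = ⅓ + (-75*(-5))/9 = ⅓ + (⅑)*375 = ⅓ + 125/3 = 42)
b(h) = -2*h/3 (b(h) = -(h + h)/3 = -2*h/3)
√(I + b(x(-5, -3))) = √(42 - 2*(-5)*(4 - 3)) = √(42 - 2*(-5)) = √(42 - ⅔*(-15)) = √(42 + 10) = √52 = 2*√13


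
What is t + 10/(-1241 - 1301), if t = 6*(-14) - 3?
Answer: -110582/1271 ≈ -87.004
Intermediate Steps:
t = -87 (t = -84 - 3 = -87)
t + 10/(-1241 - 1301) = -87 + 10/(-1241 - 1301) = -87 + 10/(-2542) = -87 - 1/2542*10 = -87 - 5/1271 = -110582/1271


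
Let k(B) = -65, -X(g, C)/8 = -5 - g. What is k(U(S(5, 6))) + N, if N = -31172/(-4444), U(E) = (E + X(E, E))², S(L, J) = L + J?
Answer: -64422/1111 ≈ -57.986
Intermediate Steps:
X(g, C) = 40 + 8*g (X(g, C) = -8*(-5 - g) = 40 + 8*g)
S(L, J) = J + L
U(E) = (40 + 9*E)² (U(E) = (E + (40 + 8*E))² = (40 + 9*E)²)
N = 7793/1111 (N = -31172*(-1/4444) = 7793/1111 ≈ 7.0144)
k(U(S(5, 6))) + N = -65 + 7793/1111 = -64422/1111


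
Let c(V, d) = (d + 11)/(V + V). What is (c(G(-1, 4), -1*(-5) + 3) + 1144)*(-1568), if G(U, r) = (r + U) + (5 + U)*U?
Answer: -1778896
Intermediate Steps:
G(U, r) = U + r + U*(5 + U) (G(U, r) = (U + r) + U*(5 + U) = U + r + U*(5 + U))
c(V, d) = (11 + d)/(2*V) (c(V, d) = (11 + d)/((2*V)) = (11 + d)*(1/(2*V)) = (11 + d)/(2*V))
(c(G(-1, 4), -1*(-5) + 3) + 1144)*(-1568) = ((11 + (-1*(-5) + 3))/(2*(4 + (-1)² + 6*(-1))) + 1144)*(-1568) = ((11 + (5 + 3))/(2*(4 + 1 - 6)) + 1144)*(-1568) = ((½)*(11 + 8)/(-1) + 1144)*(-1568) = ((½)*(-1)*19 + 1144)*(-1568) = (-19/2 + 1144)*(-1568) = (2269/2)*(-1568) = -1778896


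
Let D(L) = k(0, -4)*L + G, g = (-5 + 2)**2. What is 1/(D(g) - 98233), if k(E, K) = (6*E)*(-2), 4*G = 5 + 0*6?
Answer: -4/392927 ≈ -1.0180e-5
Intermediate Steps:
G = 5/4 (G = (5 + 0*6)/4 = (5 + 0)/4 = (1/4)*5 = 5/4 ≈ 1.2500)
g = 9 (g = (-3)**2 = 9)
k(E, K) = -12*E
D(L) = 5/4 (D(L) = (-12*0)*L + 5/4 = 0*L + 5/4 = 0 + 5/4 = 5/4)
1/(D(g) - 98233) = 1/(5/4 - 98233) = 1/(-392927/4) = -4/392927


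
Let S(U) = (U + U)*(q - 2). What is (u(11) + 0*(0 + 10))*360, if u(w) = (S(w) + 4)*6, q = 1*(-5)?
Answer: -324000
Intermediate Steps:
q = -5
S(U) = -14*U (S(U) = (U + U)*(-5 - 2) = (2*U)*(-7) = -14*U)
u(w) = 24 - 84*w (u(w) = (-14*w + 4)*6 = (4 - 14*w)*6 = 24 - 84*w)
(u(11) + 0*(0 + 10))*360 = ((24 - 84*11) + 0*(0 + 10))*360 = ((24 - 924) + 0*10)*360 = (-900 + 0)*360 = -900*360 = -324000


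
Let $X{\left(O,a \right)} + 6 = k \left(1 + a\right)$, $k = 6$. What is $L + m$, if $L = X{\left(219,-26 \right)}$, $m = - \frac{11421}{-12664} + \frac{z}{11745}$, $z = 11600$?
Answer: $- \frac{158084083}{1025784} \approx -154.11$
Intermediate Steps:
$X{\left(O,a \right)} = 6 a$ ($X{\left(O,a \right)} = -6 + 6 \left(1 + a\right) = -6 + \left(6 + 6 a\right) = 6 a$)
$m = \frac{1938221}{1025784}$ ($m = - \frac{11421}{-12664} + \frac{11600}{11745} = \left(-11421\right) \left(- \frac{1}{12664}\right) + 11600 \cdot \frac{1}{11745} = \frac{11421}{12664} + \frac{80}{81} = \frac{1938221}{1025784} \approx 1.8895$)
$L = -156$ ($L = 6 \left(-26\right) = -156$)
$L + m = -156 + \frac{1938221}{1025784} = - \frac{158084083}{1025784}$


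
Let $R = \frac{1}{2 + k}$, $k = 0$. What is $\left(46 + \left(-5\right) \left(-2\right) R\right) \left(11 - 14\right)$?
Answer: $-153$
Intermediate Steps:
$R = \frac{1}{2}$ ($R = \frac{1}{2 + 0} = \frac{1}{2} \approx 0.5$)
$\left(46 + \left(-5\right) \left(-2\right) R\right) \left(11 - 14\right) = \left(46 + \left(-5\right) \left(-2\right) \frac{1}{2}\right) \left(11 - 14\right) = \left(46 + 10 \cdot \frac{1}{2}\right) \left(-3\right) = \left(46 + 5\right) \left(-3\right) = 51 \left(-3\right) = -153$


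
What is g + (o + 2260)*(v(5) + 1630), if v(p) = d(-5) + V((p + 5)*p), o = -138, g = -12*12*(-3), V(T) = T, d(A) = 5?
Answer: 3576002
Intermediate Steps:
g = 432 (g = -144*(-3) = 432)
v(p) = 5 + p*(5 + p) (v(p) = 5 + (p + 5)*p = 5 + (5 + p)*p = 5 + p*(5 + p))
g + (o + 2260)*(v(5) + 1630) = 432 + (-138 + 2260)*((5 + 5*(5 + 5)) + 1630) = 432 + 2122*((5 + 5*10) + 1630) = 432 + 2122*((5 + 50) + 1630) = 432 + 2122*(55 + 1630) = 432 + 2122*1685 = 432 + 3575570 = 3576002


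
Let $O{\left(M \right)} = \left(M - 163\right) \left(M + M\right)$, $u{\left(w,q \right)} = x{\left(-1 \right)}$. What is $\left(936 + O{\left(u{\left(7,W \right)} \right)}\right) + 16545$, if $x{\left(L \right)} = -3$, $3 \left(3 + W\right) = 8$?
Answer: $18477$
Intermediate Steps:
$W = - \frac{1}{3}$ ($W = -3 + \frac{1}{3} \cdot 8 = -3 + \frac{8}{3} = - \frac{1}{3} \approx -0.33333$)
$u{\left(w,q \right)} = -3$
$O{\left(M \right)} = 2 M \left(-163 + M\right)$ ($O{\left(M \right)} = \left(-163 + M\right) 2 M = 2 M \left(-163 + M\right)$)
$\left(936 + O{\left(u{\left(7,W \right)} \right)}\right) + 16545 = \left(936 + 2 \left(-3\right) \left(-163 - 3\right)\right) + 16545 = \left(936 + 2 \left(-3\right) \left(-166\right)\right) + 16545 = \left(936 + 996\right) + 16545 = 1932 + 16545 = 18477$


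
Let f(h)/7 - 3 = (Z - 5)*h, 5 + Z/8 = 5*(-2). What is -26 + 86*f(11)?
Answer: -825970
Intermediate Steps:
Z = -120 (Z = -40 + 8*(5*(-2)) = -40 + 8*(-10) = -40 - 80 = -120)
f(h) = 21 - 875*h (f(h) = 21 + 7*((-120 - 5)*h) = 21 + 7*(-125*h) = 21 - 875*h)
-26 + 86*f(11) = -26 + 86*(21 - 875*11) = -26 + 86*(21 - 9625) = -26 + 86*(-9604) = -26 - 825944 = -825970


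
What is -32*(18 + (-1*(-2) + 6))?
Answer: -832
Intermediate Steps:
-32*(18 + (-1*(-2) + 6)) = -32*(18 + (2 + 6)) = -32*(18 + 8) = -32*26 = -832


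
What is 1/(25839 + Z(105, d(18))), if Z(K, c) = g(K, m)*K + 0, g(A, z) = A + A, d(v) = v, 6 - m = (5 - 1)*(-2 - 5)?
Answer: 1/47889 ≈ 2.0882e-5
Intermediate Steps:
m = 34 (m = 6 - (5 - 1)*(-2 - 5) = 6 - 4*(-7) = 6 - 1*(-28) = 6 + 28 = 34)
g(A, z) = 2*A
Z(K, c) = 2*K**2 (Z(K, c) = (2*K)*K + 0 = 2*K**2 + 0 = 2*K**2)
1/(25839 + Z(105, d(18))) = 1/(25839 + 2*105**2) = 1/(25839 + 2*11025) = 1/(25839 + 22050) = 1/47889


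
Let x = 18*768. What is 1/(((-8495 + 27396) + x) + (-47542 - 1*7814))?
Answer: -1/22631 ≈ -4.4187e-5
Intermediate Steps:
x = 13824
1/(((-8495 + 27396) + x) + (-47542 - 1*7814)) = 1/(((-8495 + 27396) + 13824) + (-47542 - 1*7814)) = 1/((18901 + 13824) + (-47542 - 7814)) = 1/(32725 - 55356) = 1/(-22631) = -1/22631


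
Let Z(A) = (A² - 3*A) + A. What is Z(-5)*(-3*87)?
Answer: -9135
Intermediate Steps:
Z(A) = A² - 2*A
Z(-5)*(-3*87) = (-5*(-2 - 5))*(-3*87) = -5*(-7)*(-261) = 35*(-261) = -9135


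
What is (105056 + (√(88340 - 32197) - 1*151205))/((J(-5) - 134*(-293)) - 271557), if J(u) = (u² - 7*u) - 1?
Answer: 15383/77412 - √56143/232236 ≈ 0.19770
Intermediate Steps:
J(u) = -1 + u² - 7*u
(105056 + (√(88340 - 32197) - 1*151205))/((J(-5) - 134*(-293)) - 271557) = (105056 + (√(88340 - 32197) - 1*151205))/(((-1 + (-5)² - 7*(-5)) - 134*(-293)) - 271557) = (105056 + (√56143 - 151205))/(((-1 + 25 + 35) + 39262) - 271557) = (105056 + (-151205 + √56143))/((59 + 39262) - 271557) = (-46149 + √56143)/(39321 - 271557) = (-46149 + √56143)/(-232236) = (-46149 + √56143)*(-1/232236) = 15383/77412 - √56143/232236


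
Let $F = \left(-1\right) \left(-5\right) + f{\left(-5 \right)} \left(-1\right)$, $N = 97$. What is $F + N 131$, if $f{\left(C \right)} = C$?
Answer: $12717$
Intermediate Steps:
$F = 10$ ($F = \left(-1\right) \left(-5\right) - -5 = 5 + 5 = 10$)
$F + N 131 = 10 + 97 \cdot 131 = 10 + 12707 = 12717$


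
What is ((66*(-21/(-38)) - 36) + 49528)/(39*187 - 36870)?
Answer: -941041/561963 ≈ -1.6746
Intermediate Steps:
((66*(-21/(-38)) - 36) + 49528)/(39*187 - 36870) = ((66*(-21*(-1/38)) - 36) + 49528)/(7293 - 36870) = ((66*(21/38) - 36) + 49528)/(-29577) = ((693/19 - 36) + 49528)*(-1/29577) = (9/19 + 49528)*(-1/29577) = (941041/19)*(-1/29577) = -941041/561963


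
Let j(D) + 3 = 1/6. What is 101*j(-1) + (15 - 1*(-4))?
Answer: -1603/6 ≈ -267.17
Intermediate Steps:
j(D) = -17/6 (j(D) = -3 + 1/6 = -3 + ⅙ = -17/6)
101*j(-1) + (15 - 1*(-4)) = 101*(-17/6) + (15 - 1*(-4)) = -1717/6 + (15 + 4) = -1717/6 + 19 = -1603/6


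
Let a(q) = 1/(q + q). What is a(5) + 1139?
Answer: 11391/10 ≈ 1139.1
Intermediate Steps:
a(q) = 1/(2*q)
a(5) + 1139 = (½)/5 + 1139 = (½)*(⅕) + 1139 = ⅒ + 1139 = 11391/10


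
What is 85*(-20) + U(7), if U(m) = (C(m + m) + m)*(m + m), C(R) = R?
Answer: -1406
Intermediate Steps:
U(m) = 6*m² (U(m) = ((m + m) + m)*(m + m) = (2*m + m)*(2*m) = (3*m)*(2*m) = 6*m²)
85*(-20) + U(7) = 85*(-20) + 6*7² = -1700 + 6*49 = -1700 + 294 = -1406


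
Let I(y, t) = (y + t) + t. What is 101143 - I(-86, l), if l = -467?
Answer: 102163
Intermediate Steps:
I(y, t) = y + 2*t (I(y, t) = (t + y) + t = y + 2*t)
101143 - I(-86, l) = 101143 - (-86 + 2*(-467)) = 101143 - (-86 - 934) = 101143 - 1*(-1020) = 101143 + 1020 = 102163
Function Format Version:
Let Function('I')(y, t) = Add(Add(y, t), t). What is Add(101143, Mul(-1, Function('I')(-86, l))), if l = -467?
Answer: 102163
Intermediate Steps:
Function('I')(y, t) = Add(y, Mul(2, t)) (Function('I')(y, t) = Add(Add(t, y), t) = Add(y, Mul(2, t)))
Add(101143, Mul(-1, Function('I')(-86, l))) = Add(101143, Mul(-1, Add(-86, Mul(2, -467)))) = Add(101143, Mul(-1, Add(-86, -934))) = Add(101143, Mul(-1, -1020)) = Add(101143, 1020) = 102163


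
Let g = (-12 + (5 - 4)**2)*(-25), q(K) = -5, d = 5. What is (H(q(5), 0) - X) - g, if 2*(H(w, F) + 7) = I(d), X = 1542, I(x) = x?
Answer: -3643/2 ≈ -1821.5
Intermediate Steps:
H(w, F) = -9/2 (H(w, F) = -7 + (1/2)*5 = -7 + 5/2 = -9/2)
g = 275 (g = (-12 + 1**2)*(-25) = (-12 + 1)*(-25) = -11*(-25) = 275)
(H(q(5), 0) - X) - g = (-9/2 - 1*1542) - 1*275 = (-9/2 - 1542) - 275 = -3093/2 - 275 = -3643/2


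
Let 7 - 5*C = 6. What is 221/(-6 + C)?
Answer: -1105/29 ≈ -38.103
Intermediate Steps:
C = 1/5 (C = 7/5 - 1/5*6 = 7/5 - 6/5 = 1/5 ≈ 0.20000)
221/(-6 + C) = 221/(-6 + 1/5) = 221/(-29/5) = -5/29*221 = -1105/29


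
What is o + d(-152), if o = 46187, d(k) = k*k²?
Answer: -3465621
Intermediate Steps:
d(k) = k³
o + d(-152) = 46187 + (-152)³ = 46187 - 3511808 = -3465621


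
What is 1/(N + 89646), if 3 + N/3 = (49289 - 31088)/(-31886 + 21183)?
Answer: 10703/959330208 ≈ 1.1157e-5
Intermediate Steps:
N = -150930/10703 (N = -9 + 3*((49289 - 31088)/(-31886 + 21183)) = -9 + 3*(18201/(-10703)) = -9 + 3*(18201*(-1/10703)) = -9 + 3*(-18201/10703) = -9 - 54603/10703 = -150930/10703 ≈ -14.102)
1/(N + 89646) = 1/(-150930/10703 + 89646) = 1/(959330208/10703) = 10703/959330208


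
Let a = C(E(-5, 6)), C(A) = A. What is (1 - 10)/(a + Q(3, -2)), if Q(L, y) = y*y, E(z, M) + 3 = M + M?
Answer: -9/13 ≈ -0.69231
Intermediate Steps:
E(z, M) = -3 + 2*M (E(z, M) = -3 + (M + M) = -3 + 2*M)
a = 9 (a = -3 + 2*6 = -3 + 12 = 9)
Q(L, y) = y**2
(1 - 10)/(a + Q(3, -2)) = (1 - 10)/(9 + (-2)**2) = -9/(9 + 4) = -9/13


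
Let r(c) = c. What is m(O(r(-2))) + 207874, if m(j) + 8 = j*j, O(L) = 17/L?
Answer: 831753/4 ≈ 2.0794e+5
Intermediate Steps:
m(j) = -8 + j**2 (m(j) = -8 + j*j = -8 + j**2)
m(O(r(-2))) + 207874 = (-8 + (17/(-2))**2) + 207874 = (-8 + (17*(-1/2))**2) + 207874 = (-8 + (-17/2)**2) + 207874 = (-8 + 289/4) + 207874 = 257/4 + 207874 = 831753/4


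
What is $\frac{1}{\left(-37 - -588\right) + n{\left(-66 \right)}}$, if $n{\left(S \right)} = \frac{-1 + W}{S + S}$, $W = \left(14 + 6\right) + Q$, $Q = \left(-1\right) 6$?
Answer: $\frac{132}{72719} \approx 0.0018152$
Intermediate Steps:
$Q = -6$
$W = 14$ ($W = \left(14 + 6\right) - 6 = 20 - 6 = 14$)
$n{\left(S \right)} = \frac{13}{2 S}$ ($n{\left(S \right)} = \frac{-1 + 14}{S + S} = \frac{13}{2 S}$)
$\frac{1}{\left(-37 - -588\right) + n{\left(-66 \right)}} = \frac{1}{\left(-37 - -588\right) + \frac{13}{2 \left(-66\right)}} = \frac{1}{\left(-37 + 588\right) + \frac{13}{2} \left(- \frac{1}{66}\right)} = \frac{1}{551 - \frac{13}{132}} = \frac{1}{\frac{72719}{132}} = \frac{132}{72719}$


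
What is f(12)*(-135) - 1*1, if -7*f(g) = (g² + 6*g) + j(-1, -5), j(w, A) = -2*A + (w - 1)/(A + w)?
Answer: 4364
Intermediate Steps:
j(w, A) = -2*A + (-1 + w)/(A + w)
f(g) = -31/21 - 6*g/7 - g²/7 (f(g) = -((g² + 6*g) + (-1 - 1 - 2*(-5)² - 2*(-5)*(-1))/(-5 - 1))/7 = -((g² + 6*g) + (-1 - 1 - 2*25 - 10)/(-6))/7 = -((g² + 6*g) - (-1 - 1 - 50 - 10)/6)/7 = -((g² + 6*g) - ⅙*(-62))/7 = -((g² + 6*g) + 31/3)/7 = -(31/3 + g² + 6*g)/7 = -31/21 - 6*g/7 - g²/7)
f(12)*(-135) - 1*1 = (-31/21 - 6/7*12 - ⅐*12²)*(-135) - 1*1 = (-31/21 - 72/7 - ⅐*144)*(-135) - 1 = (-31/21 - 72/7 - 144/7)*(-135) - 1 = -97/3*(-135) - 1 = 4365 - 1 = 4364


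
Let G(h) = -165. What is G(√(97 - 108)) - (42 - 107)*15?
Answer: 810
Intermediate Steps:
G(√(97 - 108)) - (42 - 107)*15 = -165 - (42 - 107)*15 = -165 - (-65)*15 = -165 - 1*(-975) = -165 + 975 = 810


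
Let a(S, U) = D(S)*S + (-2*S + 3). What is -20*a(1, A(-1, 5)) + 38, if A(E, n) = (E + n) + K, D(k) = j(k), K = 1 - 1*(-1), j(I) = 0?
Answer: 18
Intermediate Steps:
K = 2 (K = 1 + 1 = 2)
D(k) = 0
A(E, n) = 2 + E + n (A(E, n) = (E + n) + 2 = 2 + E + n)
a(S, U) = 3 - 2*S (a(S, U) = 0*S + (-2*S + 3) = 0 + (3 - 2*S) = 3 - 2*S)
-20*a(1, A(-1, 5)) + 38 = -20*(3 - 2*1) + 38 = -20*(3 - 2) + 38 = -20*1 + 38 = -20 + 38 = 18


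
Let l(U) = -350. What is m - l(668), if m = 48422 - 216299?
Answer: -167527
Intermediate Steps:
m = -167877
m - l(668) = -167877 - 1*(-350) = -167877 + 350 = -167527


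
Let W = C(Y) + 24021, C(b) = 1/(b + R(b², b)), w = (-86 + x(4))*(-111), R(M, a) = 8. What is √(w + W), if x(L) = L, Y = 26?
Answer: √38290222/34 ≈ 182.00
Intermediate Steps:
w = 9102 (w = (-86 + 4)*(-111) = -82*(-111) = 9102)
C(b) = 1/(8 + b) (C(b) = 1/(b + 8) = 1/(8 + b))
W = 816715/34 (W = 1/(8 + 26) + 24021 = 1/34 + 24021 = 816715/34 ≈ 24021.)
√(w + W) = √(9102 + 816715/34) = √(1126183/34) = √38290222/34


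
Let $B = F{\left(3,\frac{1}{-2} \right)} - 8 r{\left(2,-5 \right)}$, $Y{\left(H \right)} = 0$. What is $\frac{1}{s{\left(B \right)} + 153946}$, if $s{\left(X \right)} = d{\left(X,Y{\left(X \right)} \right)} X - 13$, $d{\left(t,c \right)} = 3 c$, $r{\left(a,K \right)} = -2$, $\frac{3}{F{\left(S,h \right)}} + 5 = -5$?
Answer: $\frac{1}{153933} \approx 6.4963 \cdot 10^{-6}$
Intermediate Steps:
$F{\left(S,h \right)} = - \frac{3}{10}$ ($F{\left(S,h \right)} = \frac{3}{-5 - 5} = \frac{3}{-10} = 3 \left(- \frac{1}{10}\right) = - \frac{3}{10}$)
$B = \frac{157}{10}$ ($B = - \frac{3}{10} - -16 = - \frac{3}{10} + 16 = \frac{157}{10} \approx 15.7$)
$s{\left(X \right)} = -13$ ($s{\left(X \right)} = 3 \cdot 0 X - 13 = 0 X - 13 = 0 - 13 = -13$)
$\frac{1}{s{\left(B \right)} + 153946} = \frac{1}{-13 + 153946} = \frac{1}{153933}$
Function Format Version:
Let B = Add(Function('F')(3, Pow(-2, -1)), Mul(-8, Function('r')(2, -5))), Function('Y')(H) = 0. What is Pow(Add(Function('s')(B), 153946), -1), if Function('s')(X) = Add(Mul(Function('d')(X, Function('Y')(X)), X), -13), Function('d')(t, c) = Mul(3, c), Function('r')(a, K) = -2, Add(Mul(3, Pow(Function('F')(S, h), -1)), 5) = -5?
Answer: Rational(1, 153933) ≈ 6.4963e-6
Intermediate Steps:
Function('F')(S, h) = Rational(-3, 10) (Function('F')(S, h) = Mul(3, Pow(Add(-5, -5), -1)) = Mul(3, Pow(-10, -1)) = Mul(3, Rational(-1, 10)) = Rational(-3, 10))
B = Rational(157, 10) (B = Add(Rational(-3, 10), Mul(-8, -2)) = Add(Rational(-3, 10), 16) = Rational(157, 10) ≈ 15.700)
Function('s')(X) = -13 (Function('s')(X) = Add(Mul(Mul(3, 0), X), -13) = Add(Mul(0, X), -13) = Add(0, -13) = -13)
Pow(Add(Function('s')(B), 153946), -1) = Pow(Add(-13, 153946), -1) = Pow(153933, -1) = Rational(1, 153933)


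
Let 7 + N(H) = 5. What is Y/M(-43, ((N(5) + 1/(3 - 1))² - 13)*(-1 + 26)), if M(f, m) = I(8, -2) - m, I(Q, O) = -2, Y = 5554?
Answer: 22216/1067 ≈ 20.821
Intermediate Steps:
N(H) = -2 (N(H) = -7 + 5 = -2)
M(f, m) = -2 - m
Y/M(-43, ((N(5) + 1/(3 - 1))² - 13)*(-1 + 26)) = 5554/(-2 - ((-2 + 1/(3 - 1))² - 13)*(-1 + 26)) = 5554/(-2 - ((-2 + 1/2)² - 13)*25) = 5554/(-2 - ((-2 + ½)² - 13)*25) = 5554/(-2 - ((-3/2)² - 13)*25) = 5554/(-2 - (9/4 - 13)*25) = 5554/(-2 - (-43)*25/4) = 5554/(-2 - 1*(-1075/4)) = 5554/(-2 + 1075/4) = 5554/(1067/4) = 5554*(4/1067) = 22216/1067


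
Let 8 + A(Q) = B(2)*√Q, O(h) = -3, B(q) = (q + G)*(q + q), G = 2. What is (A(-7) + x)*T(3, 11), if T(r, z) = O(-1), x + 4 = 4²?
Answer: -12 - 48*I*√7 ≈ -12.0 - 127.0*I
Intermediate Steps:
B(q) = 2*q*(2 + q) (B(q) = (q + 2)*(q + q) = (2 + q)*(2*q) = 2*q*(2 + q))
x = 12 (x = -4 + 4² = -4 + 16 = 12)
T(r, z) = -3
A(Q) = -8 + 16*√Q (A(Q) = -8 + (2*2*(2 + 2))*√Q = -8 + (2*2*4)*√Q = -8 + 16*√Q)
(A(-7) + x)*T(3, 11) = ((-8 + 16*√(-7)) + 12)*(-3) = ((-8 + 16*(I*√7)) + 12)*(-3) = ((-8 + 16*I*√7) + 12)*(-3) = (4 + 16*I*√7)*(-3) = -12 - 48*I*√7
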